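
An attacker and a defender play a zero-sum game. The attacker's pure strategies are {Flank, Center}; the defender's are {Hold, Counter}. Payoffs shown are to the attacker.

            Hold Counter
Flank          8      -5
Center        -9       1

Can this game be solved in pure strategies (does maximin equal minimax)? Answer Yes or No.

No

Row minima: Flank → -5, Center → -9; maximin = -5.
Column maxima: Hold → 8, Counter → 1; minimax = 1.
-5 ≠ 1, so no pure-strategy equilibrium exists.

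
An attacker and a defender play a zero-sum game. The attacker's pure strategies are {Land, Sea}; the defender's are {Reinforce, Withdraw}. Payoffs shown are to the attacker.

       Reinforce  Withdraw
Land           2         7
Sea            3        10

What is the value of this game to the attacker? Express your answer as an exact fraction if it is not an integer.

Row minima: Land → 2, Sea → 3; maximin = 3.
Column maxima: Reinforce → 3, Withdraw → 10; minimax = 3.
Since maximin = minimax = 3, there is a saddle point and the value is 3.

3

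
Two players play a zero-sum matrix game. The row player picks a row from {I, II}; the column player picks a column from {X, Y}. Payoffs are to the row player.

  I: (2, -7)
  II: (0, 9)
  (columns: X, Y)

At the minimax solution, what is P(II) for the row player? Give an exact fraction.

1/2

Row minima: I → -7, II → 0; maximin = 0.
Column maxima: X → 2, Y → 9; minimax = 2.
0 ≠ 2, so there is no saddle point; optimal play is mixed.
Let the row player play I with probability p. Expected payoff against X: 2p + 0(1−p) = 2p; against Y: (-7)p + 9(1−p) = −16p + 9.
Setting these equal: 2p = −16p + 9 ⇒ 18p = 9 ⇒ p = 1/2, and the value is (2)·(1/2) = 1.
For the column player: with q = P(X), equating I's and II's payoffs gives 9q − 7 = −9q + 9 ⇒ q = 8/9.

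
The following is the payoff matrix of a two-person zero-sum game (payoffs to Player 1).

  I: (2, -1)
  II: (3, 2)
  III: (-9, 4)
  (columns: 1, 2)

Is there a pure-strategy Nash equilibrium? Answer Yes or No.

Row minima: I → -1, II → 2, III → -9; maximin = 2.
Column maxima: 1 → 3, 2 → 4; minimax = 3.
2 ≠ 3, so no pure-strategy equilibrium exists.

No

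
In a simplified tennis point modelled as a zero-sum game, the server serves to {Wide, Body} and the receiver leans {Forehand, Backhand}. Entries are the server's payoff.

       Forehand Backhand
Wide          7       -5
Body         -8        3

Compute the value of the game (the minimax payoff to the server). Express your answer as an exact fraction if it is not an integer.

-19/23

Row minima: Wide → -5, Body → -8; maximin = -5.
Column maxima: Forehand → 7, Backhand → 3; minimax = 3.
-5 ≠ 3, so there is no saddle point; optimal play is mixed.
Let the server play Wide with probability p. Expected payoff against Forehand: 7p + (-8)(1−p) = 15p − 8; against Backhand: (-5)p + 3(1−p) = −8p + 3.
Setting these equal: 15p − 8 = −8p + 3 ⇒ 23p = 11 ⇒ p = 11/23, and the value is (15)·(11/23) − 8 = -19/23.
For the receiver: with q = P(Forehand), equating Wide's and Body's payoffs gives 12q − 5 = −11q + 3 ⇒ q = 8/23.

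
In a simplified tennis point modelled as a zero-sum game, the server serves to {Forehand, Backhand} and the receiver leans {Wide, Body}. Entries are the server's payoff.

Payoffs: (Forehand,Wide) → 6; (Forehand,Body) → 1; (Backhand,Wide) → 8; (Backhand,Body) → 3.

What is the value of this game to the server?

Row minima: Forehand → 1, Backhand → 3; maximin = 3.
Column maxima: Wide → 8, Body → 3; minimax = 3.
Since maximin = minimax = 3, there is a saddle point and the value is 3.

3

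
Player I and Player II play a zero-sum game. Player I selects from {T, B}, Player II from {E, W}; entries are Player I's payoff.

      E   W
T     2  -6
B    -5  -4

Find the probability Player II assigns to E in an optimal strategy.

Row minima: T → -6, B → -5; maximin = -5.
Column maxima: E → 2, W → -4; minimax = -4.
-5 ≠ -4, so there is no saddle point; optimal play is mixed.
Let Player I play T with probability p. Expected payoff against E: 2p + (-5)(1−p) = 7p − 5; against W: (-6)p + (-4)(1−p) = −2p − 4.
Setting these equal: 7p − 5 = −2p − 4 ⇒ 9p = 1 ⇒ p = 1/9, and the value is (7)·(1/9) − 5 = -38/9.
For Player II: with q = P(E), equating T's and B's payoffs gives 8q − 6 = −q − 4 ⇒ q = 2/9.

2/9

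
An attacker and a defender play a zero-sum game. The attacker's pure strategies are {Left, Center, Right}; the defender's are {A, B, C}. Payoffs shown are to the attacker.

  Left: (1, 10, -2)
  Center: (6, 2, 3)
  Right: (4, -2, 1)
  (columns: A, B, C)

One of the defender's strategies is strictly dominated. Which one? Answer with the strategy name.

C holds the attacker's payoff strictly below A in every row: -2 < 1, 3 < 6, 1 < 4.
So A is strictly dominated for the defender.

A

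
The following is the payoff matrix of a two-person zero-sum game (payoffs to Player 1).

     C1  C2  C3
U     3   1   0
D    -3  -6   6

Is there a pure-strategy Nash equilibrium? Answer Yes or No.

Row minima: U → 0, D → -6; maximin = 0.
Column maxima: C1 → 3, C2 → 1, C3 → 6; minimax = 1.
0 ≠ 1, so no pure-strategy equilibrium exists.

No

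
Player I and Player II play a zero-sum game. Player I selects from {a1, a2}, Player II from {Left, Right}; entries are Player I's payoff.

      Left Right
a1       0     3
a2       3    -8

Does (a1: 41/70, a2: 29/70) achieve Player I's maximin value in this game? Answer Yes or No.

No

Against Left this mix gives (41/70)·0 + (29/70)·3 = 87/70.
Against Right this mix gives (41/70)·3 + (29/70)·(-8) = -109/70.
Player II will play Right, holding Player I to -109/70. Shifting weight toward the row that does better against Right would raise this floor (the equalizing mix achieves 9/14 against both Right and Left), so the proposed strategy is not optimal.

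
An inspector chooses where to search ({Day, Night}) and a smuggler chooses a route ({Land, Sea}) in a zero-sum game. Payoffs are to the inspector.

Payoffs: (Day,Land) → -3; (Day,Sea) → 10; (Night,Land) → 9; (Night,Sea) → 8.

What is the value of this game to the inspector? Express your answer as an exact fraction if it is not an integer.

57/7

Row minima: Day → -3, Night → 8; maximin = 8.
Column maxima: Land → 9, Sea → 10; minimax = 9.
8 ≠ 9, so there is no saddle point; optimal play is mixed.
Let the inspector play Day with probability p. Expected payoff against Land: (-3)p + 9(1−p) = −12p + 9; against Sea: 10p + 8(1−p) = 2p + 8.
Setting these equal: −12p + 9 = 2p + 8 ⇒ −14p = -1 ⇒ p = 1/14, and the value is (-12)·(1/14) + 9 = 57/7.
For the smuggler: with q = P(Land), equating Day's and Night's payoffs gives −13q + 10 = q + 8 ⇒ q = 1/7.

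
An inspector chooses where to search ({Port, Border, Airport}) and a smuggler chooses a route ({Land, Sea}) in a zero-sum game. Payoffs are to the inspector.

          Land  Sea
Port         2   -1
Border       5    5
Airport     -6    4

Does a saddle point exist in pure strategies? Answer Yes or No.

Row minima: Port → -1, Border → 5, Airport → -6; maximin = 5.
Column maxima: Land → 5, Sea → 5; minimax = 5.
maximin = minimax = 5, so a saddle point exists.

Yes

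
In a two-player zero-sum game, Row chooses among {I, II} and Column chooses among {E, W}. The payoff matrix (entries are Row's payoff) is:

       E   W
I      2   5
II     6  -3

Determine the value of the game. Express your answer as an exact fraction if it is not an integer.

Row minima: I → 2, II → -3; maximin = 2.
Column maxima: E → 6, W → 5; minimax = 5.
2 ≠ 5, so there is no saddle point; optimal play is mixed.
Let Row play I with probability p. Expected payoff against E: 2p + 6(1−p) = −4p + 6; against W: 5p + (-3)(1−p) = 8p − 3.
Setting these equal: −4p + 6 = 8p − 3 ⇒ −12p = -9 ⇒ p = 3/4, and the value is (-4)·(3/4) + 6 = 3.
For Column: with q = P(E), equating I's and II's payoffs gives −3q + 5 = 9q − 3 ⇒ q = 2/3.

3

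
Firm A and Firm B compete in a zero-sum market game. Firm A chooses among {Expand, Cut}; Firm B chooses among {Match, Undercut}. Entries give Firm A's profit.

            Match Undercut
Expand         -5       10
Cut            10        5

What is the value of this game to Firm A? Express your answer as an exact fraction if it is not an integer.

Row minima: Expand → -5, Cut → 5; maximin = 5.
Column maxima: Match → 10, Undercut → 10; minimax = 10.
5 ≠ 10, so there is no saddle point; optimal play is mixed.
Let Firm A play Expand with probability p. Expected payoff against Match: (-5)p + 10(1−p) = −15p + 10; against Undercut: 10p + 5(1−p) = 5p + 5.
Setting these equal: −15p + 10 = 5p + 5 ⇒ −20p = -5 ⇒ p = 1/4, and the value is (-15)·(1/4) + 10 = 25/4.
For Firm B: with q = P(Match), equating Expand's and Cut's payoffs gives −15q + 10 = 5q + 5 ⇒ q = 1/4.

25/4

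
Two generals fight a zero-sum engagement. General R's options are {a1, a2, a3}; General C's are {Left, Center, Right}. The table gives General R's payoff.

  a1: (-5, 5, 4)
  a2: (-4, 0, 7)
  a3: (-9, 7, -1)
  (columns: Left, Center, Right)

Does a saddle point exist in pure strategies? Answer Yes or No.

Row minima: a1 → -5, a2 → -4, a3 → -9; maximin = -4.
Column maxima: Left → -4, Center → 7, Right → 7; minimax = -4.
maximin = minimax = -4, so a saddle point exists.

Yes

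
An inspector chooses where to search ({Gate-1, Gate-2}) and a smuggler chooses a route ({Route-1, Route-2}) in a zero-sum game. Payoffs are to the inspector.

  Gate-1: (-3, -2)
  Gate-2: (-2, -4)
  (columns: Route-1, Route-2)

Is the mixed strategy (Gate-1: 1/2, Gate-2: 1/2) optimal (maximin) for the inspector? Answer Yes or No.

No

Against Route-1 this mix gives (1/2)·(-3) + (1/2)·(-2) = -5/2.
Against Route-2 this mix gives (1/2)·(-2) + (1/2)·(-4) = -3.
The smuggler will play Route-2, holding the inspector to -3. Shifting weight toward the row that does better against Route-2 would raise this floor (the equalizing mix achieves -8/3 against both Route-2 and Route-1), so the proposed strategy is not optimal.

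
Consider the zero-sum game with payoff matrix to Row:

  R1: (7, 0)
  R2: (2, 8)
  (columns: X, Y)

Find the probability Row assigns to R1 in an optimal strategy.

6/13

Row minima: R1 → 0, R2 → 2; maximin = 2.
Column maxima: X → 7, Y → 8; minimax = 7.
2 ≠ 7, so there is no saddle point; optimal play is mixed.
Let Row play R1 with probability p. Expected payoff against X: 7p + 2(1−p) = 5p + 2; against Y: 0p + 8(1−p) = −8p + 8.
Setting these equal: 5p + 2 = −8p + 8 ⇒ 13p = 6 ⇒ p = 6/13, and the value is (5)·(6/13) + 2 = 56/13.
For Column: with q = P(X), equating R1's and R2's payoffs gives 7q = −6q + 8 ⇒ q = 8/13.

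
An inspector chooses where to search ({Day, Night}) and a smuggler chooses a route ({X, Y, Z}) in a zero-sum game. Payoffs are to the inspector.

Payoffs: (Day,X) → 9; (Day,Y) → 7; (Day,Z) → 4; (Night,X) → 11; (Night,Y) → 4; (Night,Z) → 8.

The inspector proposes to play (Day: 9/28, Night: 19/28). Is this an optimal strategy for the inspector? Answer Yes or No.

Against X this mix gives (9/28)·9 + (19/28)·11 = 145/14.
Against Y this mix gives (9/28)·7 + (19/28)·4 = 139/28.
Against Z this mix gives (9/28)·4 + (19/28)·8 = 47/7.
The smuggler will play Y, holding the inspector to 139/28. Shifting weight toward the row that does better against Y would raise this floor (the equalizing mix achieves 40/7 against both Y and Z), so the proposed strategy is not optimal.

No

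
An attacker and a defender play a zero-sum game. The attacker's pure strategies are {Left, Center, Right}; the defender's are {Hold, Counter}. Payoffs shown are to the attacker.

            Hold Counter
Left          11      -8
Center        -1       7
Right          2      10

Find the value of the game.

14/3

Row minima: Left → -8, Center → -1, Right → 2; maximin = 2.
Column maxima: Hold → 11, Counter → 10; minimax = 10.
2 ≠ 10, so there is no saddle point; optimal play is mixed.
Center is strictly dominated by Right, so the attacker never plays it.
On the remaining 2×2 (Left, Right vs Hold, Counter):
Let the attacker play Left with probability p. Expected payoff against Hold: 11p + 2(1−p) = 9p + 2; against Counter: (-8)p + 10(1−p) = −18p + 10.
Setting these equal: 9p + 2 = −18p + 10 ⇒ 27p = 8 ⇒ p = 8/27, and the value is (9)·(8/27) + 2 = 14/3.
For the defender: with q = P(Hold), equating Left's and Right's payoffs gives 19q − 8 = −8q + 10 ⇒ q = 2/3.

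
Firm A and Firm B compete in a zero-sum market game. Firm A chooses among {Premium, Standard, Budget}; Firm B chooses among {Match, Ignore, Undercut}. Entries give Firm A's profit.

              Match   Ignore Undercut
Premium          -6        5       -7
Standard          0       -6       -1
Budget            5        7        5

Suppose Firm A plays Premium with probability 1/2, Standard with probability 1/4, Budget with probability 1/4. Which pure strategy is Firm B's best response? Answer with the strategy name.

Undercut

If Firm B plays Match, Firm A's expected payoff is (1/2)·(-6) + (1/4)·0 + (1/4)·5 = -7/4.
If Firm B plays Ignore, Firm A's expected payoff is (1/2)·5 + (1/4)·(-6) + (1/4)·7 = 11/4.
If Firm B plays Undercut, Firm A's expected payoff is (1/2)·(-7) + (1/4)·(-1) + (1/4)·5 = -5/2.
Firm B minimizes Firm A's payoff; the smallest is -5/2, so the best response is Undercut.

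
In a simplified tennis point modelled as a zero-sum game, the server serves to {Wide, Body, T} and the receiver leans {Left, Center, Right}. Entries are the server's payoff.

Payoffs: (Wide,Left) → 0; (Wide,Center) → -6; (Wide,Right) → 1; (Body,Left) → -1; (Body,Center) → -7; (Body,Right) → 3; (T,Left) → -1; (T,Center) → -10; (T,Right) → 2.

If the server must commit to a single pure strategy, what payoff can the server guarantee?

-6

Row minima: Wide → -6, Body → -7, T → -10.
The best of these is -6.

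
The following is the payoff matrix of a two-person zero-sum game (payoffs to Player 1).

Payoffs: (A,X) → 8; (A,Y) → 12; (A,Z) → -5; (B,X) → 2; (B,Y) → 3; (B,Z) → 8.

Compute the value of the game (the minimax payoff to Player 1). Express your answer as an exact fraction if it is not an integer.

74/19

Row minima: A → -5, B → 2; maximin = 2.
Column maxima: X → 8, Y → 12, Z → 8; minimax = 8.
2 ≠ 8, so there is no saddle point; optimal play is mixed.
Y is strictly dominated by X (it gives Player 1 strictly more in every row), so Player 2 never plays it.
On the remaining 2×2 (A, B vs X, Z):
Let Player 1 play A with probability p. Expected payoff against X: 8p + 2(1−p) = 6p + 2; against Z: (-5)p + 8(1−p) = −13p + 8.
Setting these equal: 6p + 2 = −13p + 8 ⇒ 19p = 6 ⇒ p = 6/19, and the value is (6)·(6/19) + 2 = 74/19.
For Player 2: with q = P(X), equating A's and B's payoffs gives 13q − 5 = −6q + 8 ⇒ q = 13/19.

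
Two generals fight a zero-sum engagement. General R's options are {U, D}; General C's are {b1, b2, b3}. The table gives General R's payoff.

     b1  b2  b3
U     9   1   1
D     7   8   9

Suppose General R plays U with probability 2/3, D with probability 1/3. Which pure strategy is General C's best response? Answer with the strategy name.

If General C plays b1, General R's expected payoff is (2/3)·9 + (1/3)·7 = 25/3.
If General C plays b2, General R's expected payoff is (2/3)·1 + (1/3)·8 = 10/3.
If General C plays b3, General R's expected payoff is (2/3)·1 + (1/3)·9 = 11/3.
General C minimizes General R's payoff; the smallest is 10/3, so the best response is b2.

b2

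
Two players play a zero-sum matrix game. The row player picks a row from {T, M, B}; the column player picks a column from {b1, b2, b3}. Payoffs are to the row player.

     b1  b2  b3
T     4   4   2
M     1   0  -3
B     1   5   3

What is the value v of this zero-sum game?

Row minima: T → 2, M → -3, B → 1; maximin = 2.
Column maxima: b1 → 4, b2 → 5, b3 → 3; minimax = 3.
2 ≠ 3, so there is no saddle point; optimal play is mixed.
M is strictly dominated by T, so the row player never plays it.
b2 is strictly dominated by b3 (it gives the row player strictly more in every row), so the column player never plays it.
On the remaining 2×2 (T, B vs b1, b3):
Let the row player play T with probability p. Expected payoff against b1: 4p + 1(1−p) = 3p + 1; against b3: 2p + 3(1−p) = −p + 3.
Setting these equal: 3p + 1 = −p + 3 ⇒ 4p = 2 ⇒ p = 1/2, and the value is (3)·(1/2) + 1 = 5/2.
For the column player: with q = P(b1), equating T's and B's payoffs gives 2q + 2 = −2q + 3 ⇒ q = 1/4.

5/2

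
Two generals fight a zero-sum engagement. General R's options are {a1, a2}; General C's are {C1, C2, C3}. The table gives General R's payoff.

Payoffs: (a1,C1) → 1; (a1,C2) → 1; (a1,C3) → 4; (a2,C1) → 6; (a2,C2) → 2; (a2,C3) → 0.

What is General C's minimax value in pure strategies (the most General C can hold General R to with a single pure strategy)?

2

Column maxima: C1 → 6, C2 → 2, C3 → 4.
The smallest of these is 2.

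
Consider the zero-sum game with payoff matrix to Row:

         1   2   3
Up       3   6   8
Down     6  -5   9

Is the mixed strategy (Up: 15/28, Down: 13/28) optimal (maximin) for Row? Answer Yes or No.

Against 1 this mix gives (15/28)·3 + (13/28)·6 = 123/28.
Against 2 this mix gives (15/28)·6 + (13/28)·(-5) = 25/28.
Against 3 this mix gives (15/28)·8 + (13/28)·9 = 237/28.
Column will play 2, holding Row to 25/28. Shifting weight toward the row that does better against 2 would raise this floor (the equalizing mix achieves 51/14 against both 2 and 1), so the proposed strategy is not optimal.

No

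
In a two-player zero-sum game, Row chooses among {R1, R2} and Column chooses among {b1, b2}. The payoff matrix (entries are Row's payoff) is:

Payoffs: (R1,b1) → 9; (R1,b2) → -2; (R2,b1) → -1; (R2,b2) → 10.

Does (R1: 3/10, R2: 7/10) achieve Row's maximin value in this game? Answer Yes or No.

Against b1 this mix gives (3/10)·9 + (7/10)·(-1) = 2.
Against b2 this mix gives (3/10)·(-2) + (7/10)·10 = 32/5.
Column will play b1, holding Row to 2. Shifting weight toward the row that does better against b1 would raise this floor (the equalizing mix achieves 4 against both b1 and b2), so the proposed strategy is not optimal.

No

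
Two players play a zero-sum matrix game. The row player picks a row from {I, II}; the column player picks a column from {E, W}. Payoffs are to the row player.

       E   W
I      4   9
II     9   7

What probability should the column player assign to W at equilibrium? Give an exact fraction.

5/7

Row minima: I → 4, II → 7; maximin = 7.
Column maxima: E → 9, W → 9; minimax = 9.
7 ≠ 9, so there is no saddle point; optimal play is mixed.
Let the row player play I with probability p. Expected payoff against E: 4p + 9(1−p) = −5p + 9; against W: 9p + 7(1−p) = 2p + 7.
Setting these equal: −5p + 9 = 2p + 7 ⇒ −7p = -2 ⇒ p = 2/7, and the value is (-5)·(2/7) + 9 = 53/7.
For the column player: with q = P(E), equating I's and II's payoffs gives −5q + 9 = 2q + 7 ⇒ q = 2/7.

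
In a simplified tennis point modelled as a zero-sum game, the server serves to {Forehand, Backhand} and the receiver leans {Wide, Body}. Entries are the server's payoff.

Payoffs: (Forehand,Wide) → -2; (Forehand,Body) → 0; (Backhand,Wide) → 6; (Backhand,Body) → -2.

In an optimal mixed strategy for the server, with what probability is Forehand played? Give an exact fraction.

Row minima: Forehand → -2, Backhand → -2; maximin = -2.
Column maxima: Wide → 6, Body → 0; minimax = 0.
-2 ≠ 0, so there is no saddle point; optimal play is mixed.
Let the server play Forehand with probability p. Expected payoff against Wide: (-2)p + 6(1−p) = −8p + 6; against Body: 0p + (-2)(1−p) = 2p − 2.
Setting these equal: −8p + 6 = 2p − 2 ⇒ −10p = -8 ⇒ p = 4/5, and the value is (-8)·(4/5) + 6 = -2/5.
For the receiver: with q = P(Wide), equating Forehand's and Backhand's payoffs gives −2q = 8q − 2 ⇒ q = 1/5.

4/5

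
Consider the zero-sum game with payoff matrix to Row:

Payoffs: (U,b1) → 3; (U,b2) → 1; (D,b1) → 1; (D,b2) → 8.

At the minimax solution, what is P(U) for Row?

Row minima: U → 1, D → 1; maximin = 1.
Column maxima: b1 → 3, b2 → 8; minimax = 3.
1 ≠ 3, so there is no saddle point; optimal play is mixed.
Let Row play U with probability p. Expected payoff against b1: 3p + 1(1−p) = 2p + 1; against b2: 1p + 8(1−p) = −7p + 8.
Setting these equal: 2p + 1 = −7p + 8 ⇒ 9p = 7 ⇒ p = 7/9, and the value is (2)·(7/9) + 1 = 23/9.
For Column: with q = P(b1), equating U's and D's payoffs gives 2q + 1 = −7q + 8 ⇒ q = 7/9.

7/9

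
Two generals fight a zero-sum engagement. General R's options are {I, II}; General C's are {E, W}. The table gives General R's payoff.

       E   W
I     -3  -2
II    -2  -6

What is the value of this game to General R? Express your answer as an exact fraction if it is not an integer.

Row minima: I → -3, II → -6; maximin = -3.
Column maxima: E → -2, W → -2; minimax = -2.
-3 ≠ -2, so there is no saddle point; optimal play is mixed.
Let General R play I with probability p. Expected payoff against E: (-3)p + (-2)(1−p) = −p − 2; against W: (-2)p + (-6)(1−p) = 4p − 6.
Setting these equal: −p − 2 = 4p − 6 ⇒ −5p = -4 ⇒ p = 4/5, and the value is (-1)·(4/5) − 2 = -14/5.
For General C: with q = P(E), equating I's and II's payoffs gives −q − 2 = 4q − 6 ⇒ q = 4/5.

-14/5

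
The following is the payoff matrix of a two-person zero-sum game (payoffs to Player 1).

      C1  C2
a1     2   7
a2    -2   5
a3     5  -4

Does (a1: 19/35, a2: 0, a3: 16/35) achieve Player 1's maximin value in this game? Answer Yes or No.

Against C1 this mix gives (19/35)·2 + (16/35)·5 = 118/35.
Against C2 this mix gives (19/35)·7 + (16/35)·(-4) = 69/35.
Player 2 will play C2, holding Player 1 to 69/35. Shifting weight toward the row that does better against C2 would raise this floor (the equalizing mix achieves 43/14 against both C2 and C1), so the proposed strategy is not optimal.

No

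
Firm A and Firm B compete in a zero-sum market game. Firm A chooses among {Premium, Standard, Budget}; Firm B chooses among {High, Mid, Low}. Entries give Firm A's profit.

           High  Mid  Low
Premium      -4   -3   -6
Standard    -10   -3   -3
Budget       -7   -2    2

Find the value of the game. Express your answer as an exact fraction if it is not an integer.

-50/11

Row minima: Premium → -6, Standard → -10, Budget → -7; maximin = -6.
Column maxima: High → -4, Mid → -2, Low → 2; minimax = -4.
-6 ≠ -4, so there is no saddle point; optimal play is mixed.
Standard is strictly dominated by Budget, so Firm A never plays it.
Mid is strictly dominated by High (it gives Firm A strictly more in every row), so Firm B never plays it.
On the remaining 2×2 (Premium, Budget vs High, Low):
Let Firm A play Premium with probability p. Expected payoff against High: (-4)p + (-7)(1−p) = 3p − 7; against Low: (-6)p + 2(1−p) = −8p + 2.
Setting these equal: 3p − 7 = −8p + 2 ⇒ 11p = 9 ⇒ p = 9/11, and the value is (3)·(9/11) − 7 = -50/11.
For Firm B: with q = P(High), equating Premium's and Budget's payoffs gives 2q − 6 = −9q + 2 ⇒ q = 8/11.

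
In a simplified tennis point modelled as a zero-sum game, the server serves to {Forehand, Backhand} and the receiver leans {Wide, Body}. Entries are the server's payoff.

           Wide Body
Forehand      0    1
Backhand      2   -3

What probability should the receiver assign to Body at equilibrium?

1/3

Row minima: Forehand → 0, Backhand → -3; maximin = 0.
Column maxima: Wide → 2, Body → 1; minimax = 1.
0 ≠ 1, so there is no saddle point; optimal play is mixed.
Let the server play Forehand with probability p. Expected payoff against Wide: 0p + 2(1−p) = −2p + 2; against Body: 1p + (-3)(1−p) = 4p − 3.
Setting these equal: −2p + 2 = 4p − 3 ⇒ −6p = -5 ⇒ p = 5/6, and the value is (-2)·(5/6) + 2 = 1/3.
For the receiver: with q = P(Wide), equating Forehand's and Backhand's payoffs gives −q + 1 = 5q − 3 ⇒ q = 2/3.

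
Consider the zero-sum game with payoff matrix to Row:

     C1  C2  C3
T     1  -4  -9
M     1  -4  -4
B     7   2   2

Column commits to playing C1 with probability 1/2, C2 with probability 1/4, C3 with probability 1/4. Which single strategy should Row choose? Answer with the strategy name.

B

Expected payoff of T: (1/2)·1 + (1/4)·(-4) + (1/4)·(-9) = -11/4.
Expected payoff of M: (1/2)·1 + (1/4)·(-4) + (1/4)·(-4) = -3/2.
Expected payoff of B: (1/2)·7 + (1/4)·2 + (1/4)·2 = 9/2.
The largest is 9/2, so Row's best response is B.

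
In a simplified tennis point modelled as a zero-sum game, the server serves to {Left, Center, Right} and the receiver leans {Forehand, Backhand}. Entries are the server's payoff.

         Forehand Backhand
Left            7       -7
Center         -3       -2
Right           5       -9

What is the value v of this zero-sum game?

Row minima: Left → -7, Center → -3, Right → -9; maximin = -3.
Column maxima: Forehand → 7, Backhand → -2; minimax = -2.
-3 ≠ -2, so there is no saddle point; optimal play is mixed.
Right is strictly dominated by Left, so the server never plays it.
On the remaining 2×2 (Left, Center vs Forehand, Backhand):
Let the server play Left with probability p. Expected payoff against Forehand: 7p + (-3)(1−p) = 10p − 3; against Backhand: (-7)p + (-2)(1−p) = −5p − 2.
Setting these equal: 10p − 3 = −5p − 2 ⇒ 15p = 1 ⇒ p = 1/15, and the value is (10)·(1/15) − 3 = -7/3.
For the receiver: with q = P(Forehand), equating Left's and Center's payoffs gives 14q − 7 = −q − 2 ⇒ q = 1/3.

-7/3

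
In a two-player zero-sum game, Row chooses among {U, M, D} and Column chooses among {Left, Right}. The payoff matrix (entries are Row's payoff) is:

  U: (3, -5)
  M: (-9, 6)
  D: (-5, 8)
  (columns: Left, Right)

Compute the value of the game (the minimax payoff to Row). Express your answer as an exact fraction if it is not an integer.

-1/21

Row minima: U → -5, M → -9, D → -5; maximin = -5.
Column maxima: Left → 3, Right → 8; minimax = 3.
-5 ≠ 3, so there is no saddle point; optimal play is mixed.
M is strictly dominated by D, so Row never plays it.
On the remaining 2×2 (U, D vs Left, Right):
Let Row play U with probability p. Expected payoff against Left: 3p + (-5)(1−p) = 8p − 5; against Right: (-5)p + 8(1−p) = −13p + 8.
Setting these equal: 8p − 5 = −13p + 8 ⇒ 21p = 13 ⇒ p = 13/21, and the value is (8)·(13/21) − 5 = -1/21.
For Column: with q = P(Left), equating U's and D's payoffs gives 8q − 5 = −13q + 8 ⇒ q = 13/21.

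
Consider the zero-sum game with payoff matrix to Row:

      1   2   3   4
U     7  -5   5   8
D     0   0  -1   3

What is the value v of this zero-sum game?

-5/11

Row minima: U → -5, D → -1; maximin = -1.
Column maxima: 1 → 7, 2 → 0, 3 → 5, 4 → 8; minimax = 0.
-1 ≠ 0, so there is no saddle point; optimal play is mixed.
1 is strictly dominated by 3 (it gives Row strictly more in every row), so Column never plays it.
4 is strictly dominated by 2 (it gives Row strictly more in every row), so Column never plays it.
On the remaining 2×2 (U, D vs 2, 3):
Let Row play U with probability p. Expected payoff against 2: (-5)p + 0(1−p) = −5p; against 3: 5p + (-1)(1−p) = 6p − 1.
Setting these equal: −5p = 6p − 1 ⇒ −11p = -1 ⇒ p = 1/11, and the value is (-5)·(1/11) = -5/11.
For Column: with q = P(2), equating U's and D's payoffs gives −10q + 5 = q − 1 ⇒ q = 6/11.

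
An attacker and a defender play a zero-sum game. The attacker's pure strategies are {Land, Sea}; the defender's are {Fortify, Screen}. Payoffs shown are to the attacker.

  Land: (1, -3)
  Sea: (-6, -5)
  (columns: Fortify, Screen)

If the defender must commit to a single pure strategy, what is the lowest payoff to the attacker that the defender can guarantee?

-3

Column maxima: Fortify → 1, Screen → -3.
The smallest of these is -3.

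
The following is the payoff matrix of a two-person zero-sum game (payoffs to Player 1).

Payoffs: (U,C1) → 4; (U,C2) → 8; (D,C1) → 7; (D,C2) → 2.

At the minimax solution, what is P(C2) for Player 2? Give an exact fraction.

1/3

Row minima: U → 4, D → 2; maximin = 4.
Column maxima: C1 → 7, C2 → 8; minimax = 7.
4 ≠ 7, so there is no saddle point; optimal play is mixed.
Let Player 1 play U with probability p. Expected payoff against C1: 4p + 7(1−p) = −3p + 7; against C2: 8p + 2(1−p) = 6p + 2.
Setting these equal: −3p + 7 = 6p + 2 ⇒ −9p = -5 ⇒ p = 5/9, and the value is (-3)·(5/9) + 7 = 16/3.
For Player 2: with q = P(C1), equating U's and D's payoffs gives −4q + 8 = 5q + 2 ⇒ q = 2/3.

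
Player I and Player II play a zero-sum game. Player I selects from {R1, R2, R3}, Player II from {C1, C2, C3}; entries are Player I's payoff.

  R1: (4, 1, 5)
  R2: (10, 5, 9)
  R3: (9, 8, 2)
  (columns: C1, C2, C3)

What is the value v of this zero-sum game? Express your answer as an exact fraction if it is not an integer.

Row minima: R1 → 1, R2 → 5, R3 → 2; maximin = 5.
Column maxima: C1 → 10, C2 → 8, C3 → 9; minimax = 8.
5 ≠ 8, so there is no saddle point; optimal play is mixed.
R1 is strictly dominated by R2, so Player I never plays it.
C1 is strictly dominated by C2 (it gives Player I strictly more in every row), so Player II never plays it.
On the remaining 2×2 (R2, R3 vs C2, C3):
Let Player I play R2 with probability p. Expected payoff against C2: 5p + 8(1−p) = −3p + 8; against C3: 9p + 2(1−p) = 7p + 2.
Setting these equal: −3p + 8 = 7p + 2 ⇒ −10p = -6 ⇒ p = 3/5, and the value is (-3)·(3/5) + 8 = 31/5.
For Player II: with q = P(C2), equating R2's and R3's payoffs gives −4q + 9 = 6q + 2 ⇒ q = 7/10.

31/5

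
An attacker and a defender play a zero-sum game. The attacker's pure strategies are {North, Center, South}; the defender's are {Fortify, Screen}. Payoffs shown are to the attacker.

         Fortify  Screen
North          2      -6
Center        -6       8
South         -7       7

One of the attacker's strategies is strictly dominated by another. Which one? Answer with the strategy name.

South

Center gives a strictly higher payoff than South against every column: -6 > -7, 8 > 7.
So South is strictly dominated and the attacker never plays it.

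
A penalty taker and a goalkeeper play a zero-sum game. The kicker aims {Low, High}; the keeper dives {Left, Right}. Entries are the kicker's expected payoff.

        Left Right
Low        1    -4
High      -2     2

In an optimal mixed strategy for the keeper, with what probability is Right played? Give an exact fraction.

1/3

Row minima: Low → -4, High → -2; maximin = -2.
Column maxima: Left → 1, Right → 2; minimax = 1.
-2 ≠ 1, so there is no saddle point; optimal play is mixed.
Let the kicker play Low with probability p. Expected payoff against Left: 1p + (-2)(1−p) = 3p − 2; against Right: (-4)p + 2(1−p) = −6p + 2.
Setting these equal: 3p − 2 = −6p + 2 ⇒ 9p = 4 ⇒ p = 4/9, and the value is (3)·(4/9) − 2 = -2/3.
For the keeper: with q = P(Left), equating Low's and High's payoffs gives 5q − 4 = −4q + 2 ⇒ q = 2/3.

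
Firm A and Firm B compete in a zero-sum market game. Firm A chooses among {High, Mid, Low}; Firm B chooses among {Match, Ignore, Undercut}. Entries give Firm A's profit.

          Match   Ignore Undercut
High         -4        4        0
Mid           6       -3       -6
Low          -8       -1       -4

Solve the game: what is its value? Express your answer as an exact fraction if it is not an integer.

-3/2

Row minima: High → -4, Mid → -6, Low → -8; maximin = -4.
Column maxima: Match → 6, Ignore → 4, Undercut → 0; minimax = 0.
-4 ≠ 0, so there is no saddle point; optimal play is mixed.
Low is strictly dominated by High, so Firm A never plays it.
Ignore is strictly dominated by Undercut (it gives Firm A strictly more in every row), so Firm B never plays it.
On the remaining 2×2 (High, Mid vs Match, Undercut):
Let Firm A play High with probability p. Expected payoff against Match: (-4)p + 6(1−p) = −10p + 6; against Undercut: 0p + (-6)(1−p) = 6p − 6.
Setting these equal: −10p + 6 = 6p − 6 ⇒ −16p = -12 ⇒ p = 3/4, and the value is (-10)·(3/4) + 6 = -3/2.
For Firm B: with q = P(Match), equating High's and Mid's payoffs gives −4q = 12q − 6 ⇒ q = 3/8.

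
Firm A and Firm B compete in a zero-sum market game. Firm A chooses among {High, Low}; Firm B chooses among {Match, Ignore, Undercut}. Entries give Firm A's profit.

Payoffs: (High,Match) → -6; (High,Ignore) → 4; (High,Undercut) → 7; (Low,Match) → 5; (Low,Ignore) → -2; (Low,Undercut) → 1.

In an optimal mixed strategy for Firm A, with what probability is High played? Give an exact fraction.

7/17

Row minima: High → -6, Low → -2; maximin = -2.
Column maxima: Match → 5, Ignore → 4, Undercut → 7; minimax = 4.
-2 ≠ 4, so there is no saddle point; optimal play is mixed.
Undercut is strictly dominated by Ignore (it gives Firm A strictly more in every row), so Firm B never plays it.
On the remaining 2×2 (High, Low vs Match, Ignore):
Let Firm A play High with probability p. Expected payoff against Match: (-6)p + 5(1−p) = −11p + 5; against Ignore: 4p + (-2)(1−p) = 6p − 2.
Setting these equal: −11p + 5 = 6p − 2 ⇒ −17p = -7 ⇒ p = 7/17, and the value is (-11)·(7/17) + 5 = 8/17.
For Firm B: with q = P(Match), equating High's and Low's payoffs gives −10q + 4 = 7q − 2 ⇒ q = 6/17.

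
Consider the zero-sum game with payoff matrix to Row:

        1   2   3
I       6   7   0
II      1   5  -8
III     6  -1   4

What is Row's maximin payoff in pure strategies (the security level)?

0

Row minima: I → 0, II → -8, III → -1.
The best of these is 0.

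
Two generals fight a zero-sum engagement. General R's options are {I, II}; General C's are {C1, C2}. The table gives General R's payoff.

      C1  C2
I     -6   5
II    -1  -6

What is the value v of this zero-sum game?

Row minima: I → -6, II → -6; maximin = -6.
Column maxima: C1 → -1, C2 → 5; minimax = -1.
-6 ≠ -1, so there is no saddle point; optimal play is mixed.
Let General R play I with probability p. Expected payoff against C1: (-6)p + (-1)(1−p) = −5p − 1; against C2: 5p + (-6)(1−p) = 11p − 6.
Setting these equal: −5p − 1 = 11p − 6 ⇒ −16p = -5 ⇒ p = 5/16, and the value is (-5)·(5/16) − 1 = -41/16.
For General C: with q = P(C1), equating I's and II's payoffs gives −11q + 5 = 5q − 6 ⇒ q = 11/16.

-41/16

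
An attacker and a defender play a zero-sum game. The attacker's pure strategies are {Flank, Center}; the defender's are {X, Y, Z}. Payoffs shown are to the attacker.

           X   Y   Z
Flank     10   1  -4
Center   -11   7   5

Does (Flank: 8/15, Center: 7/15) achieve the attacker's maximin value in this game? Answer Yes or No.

Yes

Against X this mix gives (8/15)·10 + (7/15)·(-11) = 1/5.
Against Y this mix gives (8/15)·1 + (7/15)·7 = 19/5.
Against Z this mix gives (8/15)·(-4) + (7/15)·5 = 1/5.
All of the defender's active replies (X, Z) yield 1/5, and no column does worse for the attacker. The mix makes the defender indifferent and guarantees 1/5, so it is optimal.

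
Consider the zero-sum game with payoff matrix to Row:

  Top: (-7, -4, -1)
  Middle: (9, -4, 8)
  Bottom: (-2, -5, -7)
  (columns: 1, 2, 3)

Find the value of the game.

Row minima: Top → -7, Middle → -4, Bottom → -7; maximin = -4.
Column maxima: 1 → 9, 2 → -4, 3 → 8; minimax = -4.
Since maximin = minimax = -4, there is a saddle point and the value is -4.

-4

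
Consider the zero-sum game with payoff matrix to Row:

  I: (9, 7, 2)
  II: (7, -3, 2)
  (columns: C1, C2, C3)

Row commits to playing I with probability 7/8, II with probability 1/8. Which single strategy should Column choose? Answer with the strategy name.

If Column plays C1, Row's expected payoff is (7/8)·9 + (1/8)·7 = 35/4.
If Column plays C2, Row's expected payoff is (7/8)·7 + (1/8)·(-3) = 23/4.
If Column plays C3, Row's expected payoff is (7/8)·2 + (1/8)·2 = 2.
Column minimizes Row's payoff; the smallest is 2, so the best response is C3.

C3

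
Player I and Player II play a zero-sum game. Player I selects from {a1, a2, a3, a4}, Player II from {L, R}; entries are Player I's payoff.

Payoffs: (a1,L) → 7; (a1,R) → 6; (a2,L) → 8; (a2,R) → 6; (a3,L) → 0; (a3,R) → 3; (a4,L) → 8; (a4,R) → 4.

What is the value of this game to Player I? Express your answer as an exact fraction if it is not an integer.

6

Row minima: a1 → 6, a2 → 6, a3 → 0, a4 → 4; maximin = 6.
Column maxima: L → 8, R → 6; minimax = 6.
Since maximin = minimax = 6, there is a saddle point and the value is 6.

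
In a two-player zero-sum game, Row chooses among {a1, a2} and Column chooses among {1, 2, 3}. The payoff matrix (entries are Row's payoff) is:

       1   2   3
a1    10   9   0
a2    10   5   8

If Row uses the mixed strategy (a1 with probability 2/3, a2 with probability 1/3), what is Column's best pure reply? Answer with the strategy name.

3

If Column plays 1, Row's expected payoff is (2/3)·10 + (1/3)·10 = 10.
If Column plays 2, Row's expected payoff is (2/3)·9 + (1/3)·5 = 23/3.
If Column plays 3, Row's expected payoff is (2/3)·0 + (1/3)·8 = 8/3.
Column minimizes Row's payoff; the smallest is 8/3, so the best response is 3.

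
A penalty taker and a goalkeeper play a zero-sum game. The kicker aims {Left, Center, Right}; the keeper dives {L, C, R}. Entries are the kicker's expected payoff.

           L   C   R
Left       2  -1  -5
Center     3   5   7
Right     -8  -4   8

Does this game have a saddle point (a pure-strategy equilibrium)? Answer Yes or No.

Row minima: Left → -5, Center → 3, Right → -8; maximin = 3.
Column maxima: L → 3, C → 5, R → 8; minimax = 3.
maximin = minimax = 3, so a saddle point exists.

Yes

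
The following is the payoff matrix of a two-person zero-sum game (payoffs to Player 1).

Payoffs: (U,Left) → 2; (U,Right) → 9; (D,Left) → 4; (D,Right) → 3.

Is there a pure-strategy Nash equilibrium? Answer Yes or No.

Row minima: U → 2, D → 3; maximin = 3.
Column maxima: Left → 4, Right → 9; minimax = 4.
3 ≠ 4, so no pure-strategy equilibrium exists.

No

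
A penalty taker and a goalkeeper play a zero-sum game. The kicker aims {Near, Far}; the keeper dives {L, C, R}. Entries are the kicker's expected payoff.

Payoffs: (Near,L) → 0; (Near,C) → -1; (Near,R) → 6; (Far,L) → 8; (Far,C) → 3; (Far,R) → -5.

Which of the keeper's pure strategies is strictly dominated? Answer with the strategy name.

C holds the kicker's payoff strictly below L in every row: -1 < 0, 3 < 8.
So L is strictly dominated for the keeper.

L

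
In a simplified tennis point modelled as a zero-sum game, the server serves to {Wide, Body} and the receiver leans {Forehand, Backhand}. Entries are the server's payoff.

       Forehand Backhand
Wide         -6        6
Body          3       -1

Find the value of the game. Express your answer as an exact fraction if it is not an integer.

3/4

Row minima: Wide → -6, Body → -1; maximin = -1.
Column maxima: Forehand → 3, Backhand → 6; minimax = 3.
-1 ≠ 3, so there is no saddle point; optimal play is mixed.
Let the server play Wide with probability p. Expected payoff against Forehand: (-6)p + 3(1−p) = −9p + 3; against Backhand: 6p + (-1)(1−p) = 7p − 1.
Setting these equal: −9p + 3 = 7p − 1 ⇒ −16p = -4 ⇒ p = 1/4, and the value is (-9)·(1/4) + 3 = 3/4.
For the receiver: with q = P(Forehand), equating Wide's and Body's payoffs gives −12q + 6 = 4q − 1 ⇒ q = 7/16.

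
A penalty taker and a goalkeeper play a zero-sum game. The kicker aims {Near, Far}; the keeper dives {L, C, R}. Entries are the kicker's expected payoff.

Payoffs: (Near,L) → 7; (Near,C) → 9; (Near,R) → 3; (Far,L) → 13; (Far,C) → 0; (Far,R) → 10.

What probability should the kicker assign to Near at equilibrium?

5/8

Row minima: Near → 3, Far → 0; maximin = 3.
Column maxima: L → 13, C → 9, R → 10; minimax = 9.
3 ≠ 9, so there is no saddle point; optimal play is mixed.
L is strictly dominated by R (it gives the kicker strictly more in every row), so the keeper never plays it.
On the remaining 2×2 (Near, Far vs C, R):
Let the kicker play Near with probability p. Expected payoff against C: 9p + 0(1−p) = 9p; against R: 3p + 10(1−p) = −7p + 10.
Setting these equal: 9p = −7p + 10 ⇒ 16p = 10 ⇒ p = 5/8, and the value is (9)·(5/8) = 45/8.
For the keeper: with q = P(C), equating Near's and Far's payoffs gives 6q + 3 = −10q + 10 ⇒ q = 7/16.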